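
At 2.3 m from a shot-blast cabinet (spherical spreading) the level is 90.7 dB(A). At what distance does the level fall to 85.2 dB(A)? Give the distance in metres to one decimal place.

4.3 m

Point-source spreading drops the level by 20·log₁₀(r₂/r₁); inverting, r₂/r₁ = 10^(ΔL/20).
r₂ = 2.3·10^((90.7−85.2)/20) = 2.3·10^(5.5/20) = 4.33 m.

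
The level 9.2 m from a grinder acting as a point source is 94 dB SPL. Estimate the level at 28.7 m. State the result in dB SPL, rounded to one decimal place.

84.1 dB SPL

Spherical spreading from a point source gives a 20·log₁₀(r₂/r₁) drop.
L₂ = 94 − 20·log₁₀(28.7/9.2) = 94 − 9.882 = 84.12 dB SPL.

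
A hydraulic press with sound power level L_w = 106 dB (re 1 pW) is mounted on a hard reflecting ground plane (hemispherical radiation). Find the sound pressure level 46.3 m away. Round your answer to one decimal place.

The power spreads over a hemisphere of area 2π·r², so L_p = L_w − 10·log₁₀(2π·r²).
2π·r² = 1.347e+04 m², 10·log₁₀ of that is 41.293 dB.
L_p = 106 − 41.293 = 64.71 dB.

64.7 dB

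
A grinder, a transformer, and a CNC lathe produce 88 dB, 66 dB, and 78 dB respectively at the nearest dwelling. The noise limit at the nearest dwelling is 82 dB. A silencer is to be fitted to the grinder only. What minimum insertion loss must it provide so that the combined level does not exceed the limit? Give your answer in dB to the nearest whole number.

8 dB

Fixed contribution from the other sources: Σ 10^(L/10) = 10^(66/10) + 10^(78/10) = 6.708e+07 (78.27 dB).
The limit corresponds to 10^(82/10) = 1.585e+08; subtracting the fixed part leaves 9.141e+07 for the grinder, i.e. 79.61 dB.
Required insertion loss = 88 − 79.61 = 8.39 dB.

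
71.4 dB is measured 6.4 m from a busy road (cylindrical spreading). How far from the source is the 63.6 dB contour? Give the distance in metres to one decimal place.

Line-source spreading drops the level by 10·log₁₀(r₂/r₁); inverting, r₂/r₁ = 10^(ΔL/10).
r₂ = 6.4·10^((71.4−63.6)/10) = 6.4·10^(7.8/10) = 38.56 m.

38.6 m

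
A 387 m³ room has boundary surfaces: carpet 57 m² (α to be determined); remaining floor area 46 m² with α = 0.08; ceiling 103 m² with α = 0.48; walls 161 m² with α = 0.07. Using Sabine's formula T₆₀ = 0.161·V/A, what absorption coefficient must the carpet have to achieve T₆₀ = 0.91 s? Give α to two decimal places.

0.07

From T₆₀ = 0.161·V/A, the target T₆₀ = 0.91 s needs A = 0.161·387/0.91 = 68.47 m².
Absorption from the other surfaces = 46·0.08 + 103·0.48 + 161·0.07 = 64.39 m², so the carpet must supply 4.08 m² over 57 m².
α = 4.08/57 = 0.072.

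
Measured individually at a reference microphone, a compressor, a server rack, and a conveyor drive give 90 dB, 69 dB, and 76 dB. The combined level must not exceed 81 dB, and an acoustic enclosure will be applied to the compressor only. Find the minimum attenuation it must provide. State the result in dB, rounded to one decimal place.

11.1 dB

Everything except the compressor sums to 10^(69/10) + 10^(76/10) = 4.775e+07 in linear terms, 76.79 dB.
To meet 81 dB overall, the treated compressor may contribute at most 10^(81/10) − 4.775e+07 = 7.814e+07, i.e. 78.93 dB.
Required insertion loss = 90 − 78.93 = 11.07 dB.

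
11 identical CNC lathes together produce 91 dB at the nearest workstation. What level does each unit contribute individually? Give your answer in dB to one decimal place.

80.6 dB

Dividing the total intensity by 11 lowers the level by 10·log₁₀ 11 = 10.414 dB: L₁ = 91 − 10.414.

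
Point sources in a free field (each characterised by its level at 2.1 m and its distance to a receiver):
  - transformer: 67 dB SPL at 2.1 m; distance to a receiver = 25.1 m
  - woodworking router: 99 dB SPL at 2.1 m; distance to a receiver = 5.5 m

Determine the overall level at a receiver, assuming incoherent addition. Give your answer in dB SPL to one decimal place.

90.6 dB SPL

Propagate each source to the receiver with L = L_ref − 20·log₁₀(r/r_ref), then add intensities.
transformer: 67 − 20·log₁₀(25.1/2.1) = 67 − 21.55 = 45.45 dB SPL.
woodworking router: 99 − 20·log₁₀(5.5/2.1) = 99 − 8.36 = 90.64 dB SPL.
Σ 10^(L/10) = 1.158e+09 → L_total = 10·log₁₀(1.158e+09) = 90.64 dB SPL.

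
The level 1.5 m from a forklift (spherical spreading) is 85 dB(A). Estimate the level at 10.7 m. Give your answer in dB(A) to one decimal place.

67.9 dB(A)

Spherical spreading from a point source gives a 20·log₁₀(r₂/r₁) drop.
L₂ = 85 − 20·log₁₀(10.7/1.5) = 85 − 17.066 = 67.93 dB(A).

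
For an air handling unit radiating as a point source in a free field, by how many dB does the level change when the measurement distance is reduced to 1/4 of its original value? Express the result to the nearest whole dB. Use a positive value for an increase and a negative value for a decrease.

+12 dB

Point-source spreading: ΔL = −20·log₁₀(r₂/r₁).
ΔL = −20·log₁₀(0.25) = +12.04 dB.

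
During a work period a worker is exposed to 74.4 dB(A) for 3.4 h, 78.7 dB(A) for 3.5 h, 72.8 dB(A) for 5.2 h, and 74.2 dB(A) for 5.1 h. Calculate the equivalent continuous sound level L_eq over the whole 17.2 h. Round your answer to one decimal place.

75.3 dB(A)

L_eq = 10·log₁₀[(1/T)·Σ tᵢ·10^(Lᵢ/10)] with T = 17.2 h.
Σ tᵢ·10^(Lᵢ/10) = 3.4·10^(74.4/10) + 3.5·10^(78.7/10) + 5.2·10^(72.8/10) + 5.1·10^(74.2/10) = 5.863e+08.
L_eq = 10·log₁₀(5.863e+08/17.2) = 75.33 dB(A).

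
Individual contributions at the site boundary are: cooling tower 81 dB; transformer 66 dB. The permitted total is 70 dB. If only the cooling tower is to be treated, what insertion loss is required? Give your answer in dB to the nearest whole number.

Everything except the cooling tower sums to 10^(66/10) = 3.981e+06 in linear terms, 66.00 dB.
To meet 70 dB overall, the treated cooling tower may contribute at most 10^(70/10) − 3.981e+06 = 6.019e+06, i.e. 67.80 dB.
Required insertion loss = 81 − 67.80 = 13.20 dB.

13 dB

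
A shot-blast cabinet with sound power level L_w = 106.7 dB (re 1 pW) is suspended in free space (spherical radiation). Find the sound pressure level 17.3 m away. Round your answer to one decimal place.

70.9 dB

Free-field spherical radiation: L_p = L_w − 10·log₁₀(4π·r²), r = 17.3 m.
4π·r² = 3761 m², 10·log₁₀ of that is 35.753 dB.
L_p = 106.7 − 35.753 = 70.95 dB.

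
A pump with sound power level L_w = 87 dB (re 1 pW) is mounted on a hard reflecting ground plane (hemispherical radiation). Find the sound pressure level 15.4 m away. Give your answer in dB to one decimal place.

55.3 dB

The power spreads over a hemisphere of area 2π·r², so L_p = L_w − 10·log₁₀(2π·r²).
2π·r² = 1490 m², 10·log₁₀ of that is 31.732 dB.
L_p = 87 − 31.732 = 55.27 dB.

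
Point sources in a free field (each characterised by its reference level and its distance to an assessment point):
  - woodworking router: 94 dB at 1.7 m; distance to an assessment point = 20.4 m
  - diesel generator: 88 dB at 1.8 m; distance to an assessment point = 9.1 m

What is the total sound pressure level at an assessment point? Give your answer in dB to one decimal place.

Apply inverse-square spreading to bring every level to the receiver, then sum 10^(L/10).
woodworking router: 94 − 20·log₁₀(20.4/1.7) = 94 − 21.58 = 72.42 dB.
diesel generator: 88 − 20·log₁₀(9.1/1.8) = 88 − 14.08 = 73.92 dB.
Σ 10^(L/10) = 4.213e+07 → L_total = 10·log₁₀(4.213e+07) = 76.25 dB.

76.2 dB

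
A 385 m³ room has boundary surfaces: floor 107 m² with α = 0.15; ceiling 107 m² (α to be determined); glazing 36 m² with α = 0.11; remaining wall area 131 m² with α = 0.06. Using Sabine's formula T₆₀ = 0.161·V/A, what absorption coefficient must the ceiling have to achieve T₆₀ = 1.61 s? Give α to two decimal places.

From T₆₀ = 0.161·V/A, the target T₆₀ = 1.61 s needs A = 0.161·385/1.61 = 38.50 m².
Absorption from the other surfaces = 107·0.15 + 36·0.11 + 131·0.06 = 27.87 m², so the ceiling must supply 10.63 m² over 107 m².
α = 10.63/107 = 0.099.

0.10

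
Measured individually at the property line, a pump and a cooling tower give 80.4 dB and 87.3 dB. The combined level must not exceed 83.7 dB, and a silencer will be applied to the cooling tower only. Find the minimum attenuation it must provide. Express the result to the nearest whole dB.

6 dB

Fixed contribution from the other source: Σ 10^(L/10) = 10^(80.4/10) = 1.096e+08 (80.40 dB).
The limit corresponds to 10^(83.7/10) = 2.344e+08; subtracting the fixed part leaves 1.248e+08 for the cooling tower, i.e. 80.96 dB.
Required insertion loss = 87.3 − 80.96 = 6.34 dB.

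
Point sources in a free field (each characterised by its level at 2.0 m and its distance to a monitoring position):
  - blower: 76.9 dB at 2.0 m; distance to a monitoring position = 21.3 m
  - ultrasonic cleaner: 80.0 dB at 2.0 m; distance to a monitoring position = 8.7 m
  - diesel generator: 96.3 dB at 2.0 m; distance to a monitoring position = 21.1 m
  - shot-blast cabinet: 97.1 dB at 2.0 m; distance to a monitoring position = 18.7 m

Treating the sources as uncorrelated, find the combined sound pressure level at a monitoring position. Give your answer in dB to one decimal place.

Propagate each source to the receiver with L = L_ref − 20·log₁₀(r/r_ref), then add intensities.
blower: 76.9 − 20·log₁₀(21.3/2.0) = 76.9 − 20.55 = 56.35 dB.
ultrasonic cleaner: 80.0 − 20·log₁₀(8.7/2.0) = 80.0 − 12.77 = 67.23 dB.
diesel generator: 96.3 − 20·log₁₀(21.1/2.0) = 96.3 − 20.47 = 75.83 dB.
shot-blast cabinet: 97.1 − 20·log₁₀(18.7/2.0) = 97.1 − 19.42 = 77.68 dB.
Σ 10^(L/10) = 1.027e+08 → L_total = 10·log₁₀(1.027e+08) = 80.12 dB.

80.1 dB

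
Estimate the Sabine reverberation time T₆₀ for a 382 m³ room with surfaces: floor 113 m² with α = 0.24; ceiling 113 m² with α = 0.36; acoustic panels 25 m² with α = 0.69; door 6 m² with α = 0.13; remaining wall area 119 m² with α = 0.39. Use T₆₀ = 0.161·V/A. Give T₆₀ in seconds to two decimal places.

0.47 s

Summing Sᵢαᵢ: 113·0.24 + 113·0.36 + 25·0.69 + 6·0.13 + 119·0.39 = 132.24 m².
T₆₀ = 0.161 × 382 / 132.24 = 0.465 s.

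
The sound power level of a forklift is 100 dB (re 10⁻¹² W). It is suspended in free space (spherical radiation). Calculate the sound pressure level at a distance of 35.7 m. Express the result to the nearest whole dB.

58 dB

The power spreads over a sphere of area 4π·r², so L_p = L_w − 10·log₁₀(4π·r²).
4π·r² = 1.602e+04 m², 10·log₁₀ of that is 42.045 dB.
L_p = 100 − 42.045 = 57.95 dB.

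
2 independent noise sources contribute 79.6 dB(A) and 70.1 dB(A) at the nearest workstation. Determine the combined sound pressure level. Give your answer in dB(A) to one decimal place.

80.1 dB(A)

For uncorrelated sources the intensities add, so convert each level to linear form, sum, and take 10·log₁₀ of the total.
Σ 10^(L/10) = 10^(79.6/10) + 10^(70.1/10) = 1.014e+08.
L_total = 10·log₁₀(1.014e+08) = 80.06 dB(A).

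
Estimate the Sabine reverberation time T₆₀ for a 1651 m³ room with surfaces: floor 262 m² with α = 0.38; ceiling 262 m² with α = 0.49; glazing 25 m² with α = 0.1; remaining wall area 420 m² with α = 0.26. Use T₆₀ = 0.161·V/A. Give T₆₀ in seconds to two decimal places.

A = Σ Sᵢαᵢ = 262·0.38 + 262·0.49 + 25·0.1 + 420·0.26 = 339.64 m².
T₆₀ = 0.161·V/A = 0.161·1651/339.64 = 0.783 s.

0.78 s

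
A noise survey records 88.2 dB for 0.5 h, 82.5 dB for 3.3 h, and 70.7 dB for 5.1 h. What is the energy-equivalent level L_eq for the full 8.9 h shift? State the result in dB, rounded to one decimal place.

80.4 dB

Weight each interval's intensity by its duration and average over T = 8.9 h:
Σ tᵢ·10^(Lᵢ/10) = 0.5·10^(88.2/10) + 3.3·10^(82.5/10) + 5.1·10^(70.7/10) = 9.771e+08.
L_eq = 10·log₁₀(9.771e+08/8.9) = 80.41 dB.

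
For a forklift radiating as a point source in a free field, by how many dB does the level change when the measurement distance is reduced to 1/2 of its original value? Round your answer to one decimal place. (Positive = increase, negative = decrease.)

A point source loses 6 dB per doubling of distance; generally ΔL = −20·log₁₀(r₂/r₁).
ΔL = −20·log₁₀(0.5) = +6.02 dB.

+6.0 dB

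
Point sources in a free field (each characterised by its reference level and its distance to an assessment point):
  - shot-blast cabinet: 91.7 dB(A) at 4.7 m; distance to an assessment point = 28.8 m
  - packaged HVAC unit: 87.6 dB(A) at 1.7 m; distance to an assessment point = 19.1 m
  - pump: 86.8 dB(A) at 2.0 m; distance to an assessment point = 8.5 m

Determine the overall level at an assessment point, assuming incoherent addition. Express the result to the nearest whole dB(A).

78 dB(A)

Apply inverse-square spreading to bring every level to the receiver, then sum 10^(L/10).
shot-blast cabinet: 91.7 − 20·log₁₀(28.8/4.7) = 91.7 − 15.75 = 75.95 dB(A).
packaged HVAC unit: 87.6 − 20·log₁₀(19.1/1.7) = 87.6 − 21.01 = 66.59 dB(A).
pump: 86.8 − 20·log₁₀(8.5/2.0) = 86.8 − 12.57 = 74.23 dB(A).
Σ 10^(L/10) = 7.045e+07 → L_total = 10·log₁₀(7.045e+07) = 78.48 dB(A).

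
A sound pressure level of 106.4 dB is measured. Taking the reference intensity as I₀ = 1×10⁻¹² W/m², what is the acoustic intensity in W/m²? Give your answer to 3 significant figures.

0.0437 W/m²

I = I₀·10^(L/10) = 10⁻¹² × 10^(106.4/10) = 10^(-1.360).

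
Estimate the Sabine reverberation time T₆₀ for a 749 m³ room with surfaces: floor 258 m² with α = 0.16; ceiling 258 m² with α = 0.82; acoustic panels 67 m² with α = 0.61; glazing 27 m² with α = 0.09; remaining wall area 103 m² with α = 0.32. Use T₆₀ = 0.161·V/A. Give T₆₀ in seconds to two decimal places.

0.37 s

Total absorption A = 258·0.16 + 258·0.82 + 67·0.61 + 27·0.09 + 103·0.32 = 329.10 m² sabins.
T₆₀ = 0.161 × 749 / 329.10 = 0.366 s.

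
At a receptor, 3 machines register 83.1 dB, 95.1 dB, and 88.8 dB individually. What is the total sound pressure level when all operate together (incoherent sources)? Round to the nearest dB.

For uncorrelated sources the intensities add, so convert each level to linear form, sum, and take 10·log₁₀ of the total.
Σ 10^(L/10) = 10^(83.1/10) + 10^(95.1/10) + 10^(88.8/10) = 4.199e+09.
L_total = 10·log₁₀(4.199e+09) = 96.23 dB.

96 dB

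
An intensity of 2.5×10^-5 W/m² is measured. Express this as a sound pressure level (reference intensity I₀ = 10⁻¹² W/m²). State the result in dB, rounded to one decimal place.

74.0 dB

Dividing by I₀ shifts the exponent by 12: I/I₀ = 2.5×10^7.
L = 10·(0.3979 + 7) = 73.98 dB.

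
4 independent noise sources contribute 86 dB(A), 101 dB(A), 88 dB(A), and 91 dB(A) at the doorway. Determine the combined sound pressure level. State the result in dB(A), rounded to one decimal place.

For uncorrelated sources the intensities add, so convert each level to linear form, sum, and take 10·log₁₀ of the total.
Σ 10^(L/10) = 10^(86/10) + 10^(101/10) + 10^(88/10) + 10^(91/10) = 1.488e+10.
L_total = 10·log₁₀(1.488e+10) = 101.73 dB(A).

101.7 dB(A)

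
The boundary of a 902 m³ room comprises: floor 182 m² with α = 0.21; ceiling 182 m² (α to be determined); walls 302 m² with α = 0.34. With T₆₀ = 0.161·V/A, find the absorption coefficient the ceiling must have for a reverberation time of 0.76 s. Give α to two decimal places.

Required total absorption A = 0.161·902/0.76 = 191.08 m².
Absorption from the other surfaces = 182·0.21 + 302·0.34 = 140.90 m², so the ceiling must supply 50.18 m² over 182 m².
α = 50.18/182 = 0.276.

0.28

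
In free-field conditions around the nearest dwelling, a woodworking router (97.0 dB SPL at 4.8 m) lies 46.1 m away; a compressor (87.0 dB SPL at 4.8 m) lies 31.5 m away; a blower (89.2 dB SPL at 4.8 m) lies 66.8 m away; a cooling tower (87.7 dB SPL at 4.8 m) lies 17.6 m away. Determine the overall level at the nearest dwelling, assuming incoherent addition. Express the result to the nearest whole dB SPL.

81 dB SPL

First find each source's level at the receiver (point-source: −20·log₁₀(r/r_ref)), then combine on an intensity basis.
woodworking router: 97.0 − 20·log₁₀(46.1/4.8) = 97.0 − 19.65 = 77.35 dB SPL.
compressor: 87.0 − 20·log₁₀(31.5/4.8) = 87.0 − 16.34 = 70.66 dB SPL.
blower: 89.2 − 20·log₁₀(66.8/4.8) = 89.2 − 22.87 = 66.33 dB SPL.
cooling tower: 87.7 − 20·log₁₀(17.6/4.8) = 87.7 − 11.29 = 76.41 dB SPL.
Σ 10^(L/10) = 1.141e+08 → L_total = 10·log₁₀(1.141e+08) = 80.57 dB SPL.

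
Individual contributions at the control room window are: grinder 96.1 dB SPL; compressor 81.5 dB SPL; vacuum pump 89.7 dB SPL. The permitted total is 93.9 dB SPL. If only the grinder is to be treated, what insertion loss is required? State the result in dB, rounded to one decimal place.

The untreated sources together contribute 10^(81.5/10) + 10^(89.7/10) = 1.075e+09, i.e. 90.31 dB SPL.
To meet 93.9 dB SPL overall, the treated grinder may contribute at most 10^(93.9/10) − 1.075e+09 = 1.380e+09, i.e. 91.40 dB SPL.
Required insertion loss = 96.1 − 91.40 = 4.70 dB.

4.7 dB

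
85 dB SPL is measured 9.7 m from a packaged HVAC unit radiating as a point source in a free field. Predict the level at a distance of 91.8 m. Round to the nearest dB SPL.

Point-source attenuation: ΔL = 20·log₁₀(r₂/r₁) = 20·log₁₀(91.8/9.7) = 19.521 dB.
L₂ = 85 − 20·log₁₀(91.8/9.7) = 85 − 19.521 = 65.48 dB SPL.

65 dB SPL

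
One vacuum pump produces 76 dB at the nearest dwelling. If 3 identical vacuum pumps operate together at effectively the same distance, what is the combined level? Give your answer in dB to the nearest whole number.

L_total = L₁ + 10·log₁₀ N for N identical incoherent sources.
L_total = 76 + 10·log₁₀(3) = 76 + 4.771 = 80.77 dB.

81 dB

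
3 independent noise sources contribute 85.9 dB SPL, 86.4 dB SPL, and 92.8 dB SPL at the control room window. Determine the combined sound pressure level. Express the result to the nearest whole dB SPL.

94 dB SPL

For uncorrelated sources the intensities add, so convert each level to linear form, sum, and take 10·log₁₀ of the total.
Σ 10^(L/10) = 10^(85.9/10) + 10^(86.4/10) + 10^(92.8/10) = 2.731e+09.
L_total = 10·log₁₀(2.731e+09) = 94.36 dB SPL.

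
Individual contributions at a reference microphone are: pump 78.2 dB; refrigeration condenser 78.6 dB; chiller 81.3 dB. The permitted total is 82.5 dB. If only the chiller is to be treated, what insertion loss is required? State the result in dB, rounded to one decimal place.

5.4 dB

The untreated sources together contribute 10^(78.2/10) + 10^(78.6/10) = 1.385e+08, i.e. 81.41 dB.
The limit corresponds to 10^(82.5/10) = 1.778e+08; subtracting the fixed part leaves 3.932e+07 for the chiller, i.e. 75.95 dB.
So the chiller must be reduced from 81.3 to 75.95 dB: IL = 5.35 dB.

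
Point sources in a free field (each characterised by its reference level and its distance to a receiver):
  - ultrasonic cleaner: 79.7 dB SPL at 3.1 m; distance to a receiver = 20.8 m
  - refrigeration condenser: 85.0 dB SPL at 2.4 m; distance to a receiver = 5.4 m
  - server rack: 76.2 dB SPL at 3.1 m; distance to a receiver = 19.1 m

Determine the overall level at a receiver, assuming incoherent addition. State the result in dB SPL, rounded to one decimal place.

First find each source's level at the receiver (point-source: −20·log₁₀(r/r_ref)), then combine on an intensity basis.
ultrasonic cleaner: 79.7 − 20·log₁₀(20.8/3.1) = 79.7 − 16.53 = 63.17 dB SPL.
refrigeration condenser: 85.0 − 20·log₁₀(5.4/2.4) = 85.0 − 7.04 = 77.96 dB SPL.
server rack: 76.2 − 20·log₁₀(19.1/3.1) = 76.2 − 15.79 = 60.41 dB SPL.
Σ 10^(L/10) = 6.564e+07 → L_total = 10·log₁₀(6.564e+07) = 78.17 dB SPL.

78.2 dB SPL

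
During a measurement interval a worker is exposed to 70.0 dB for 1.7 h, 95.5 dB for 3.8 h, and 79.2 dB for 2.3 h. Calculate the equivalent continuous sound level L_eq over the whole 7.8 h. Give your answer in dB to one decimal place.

The energy average is taken in the linear domain: L_eq = 10·log₁₀[(Σ tᵢ·10^(Lᵢ/10))/T], T = 7.8 h.
Σ tᵢ·10^(Lᵢ/10) = 1.7·10^(70.0/10) + 3.8·10^(95.5/10) + 2.3·10^(79.2/10) = 1.369e+10.
L_eq = 10·log₁₀(1.369e+10/7.8) = 92.44 dB.

92.4 dB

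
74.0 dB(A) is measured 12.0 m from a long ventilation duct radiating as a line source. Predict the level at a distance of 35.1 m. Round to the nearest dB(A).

69 dB(A)

Cylindrical spreading from a line source gives a 10·log₁₀(r₂/r₁) drop.
L₂ = 74.0 − 10·log₁₀(35.1/12.0) = 74.0 − 4.661 = 69.34 dB(A).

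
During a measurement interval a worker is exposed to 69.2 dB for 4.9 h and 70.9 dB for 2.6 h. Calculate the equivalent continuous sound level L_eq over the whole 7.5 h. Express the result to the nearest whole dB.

L_eq = 10·log₁₀[(1/T)·Σ tᵢ·10^(Lᵢ/10)] with T = 7.5 h.
Σ tᵢ·10^(Lᵢ/10) = 4.9·10^(69.2/10) + 2.6·10^(70.9/10) = 7.274e+07.
L_eq = 10·log₁₀(7.274e+07/7.5) = 69.87 dB.

70 dB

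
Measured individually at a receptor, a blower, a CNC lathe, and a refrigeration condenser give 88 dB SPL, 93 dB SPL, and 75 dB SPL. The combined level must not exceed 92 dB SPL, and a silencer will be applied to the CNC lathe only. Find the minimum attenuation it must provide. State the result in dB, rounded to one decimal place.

3.4 dB

Fixed contribution from the other sources: Σ 10^(L/10) = 10^(88/10) + 10^(75/10) = 6.626e+08 (88.21 dB SPL).
The limit corresponds to 10^(92/10) = 1.585e+09; subtracting the fixed part leaves 9.223e+08 for the CNC lathe, i.e. 89.65 dB SPL.
So the CNC lathe must be reduced from 93 to 89.65 dB SPL: IL = 3.35 dB.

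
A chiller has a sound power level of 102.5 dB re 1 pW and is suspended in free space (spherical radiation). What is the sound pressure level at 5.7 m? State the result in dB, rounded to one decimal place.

L_p = L_w − 10·log₁₀(4π·r²) with r = 5.7 m.
4π·r² = 408.3 m², 10·log₁₀ of that is 26.110 dB.
L_p = 102.5 − 26.110 = 76.39 dB.

76.4 dB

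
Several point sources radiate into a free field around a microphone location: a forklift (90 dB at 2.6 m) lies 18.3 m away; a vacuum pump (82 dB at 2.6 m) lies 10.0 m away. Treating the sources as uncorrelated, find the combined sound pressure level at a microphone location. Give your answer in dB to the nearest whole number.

75 dB

Propagate each source to the receiver with L = L_ref − 20·log₁₀(r/r_ref), then add intensities.
forklift: 90 − 20·log₁₀(18.3/2.6) = 90 − 16.95 = 73.05 dB.
vacuum pump: 82 − 20·log₁₀(10.0/2.6) = 82 − 11.70 = 70.30 dB.
Σ 10^(L/10) = 3.090e+07 → L_total = 10·log₁₀(3.090e+07) = 74.90 dB.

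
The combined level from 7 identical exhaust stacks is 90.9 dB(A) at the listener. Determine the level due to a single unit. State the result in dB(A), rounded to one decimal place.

For N identical incoherent sources L_total = L₁ + 10·log₁₀ N, so L₁ = 90.9 − 10·log₁₀(7) = 90.9 − 8.451.

82.4 dB(A)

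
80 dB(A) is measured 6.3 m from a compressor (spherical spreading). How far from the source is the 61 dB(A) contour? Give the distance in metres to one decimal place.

56.1 m

Point-source spreading drops the level by 20·log₁₀(r₂/r₁); inverting, r₂/r₁ = 10^(ΔL/20).
r₂ = 6.3·10^((80−61)/20) = 6.3·10^(19.0/20) = 56.15 m.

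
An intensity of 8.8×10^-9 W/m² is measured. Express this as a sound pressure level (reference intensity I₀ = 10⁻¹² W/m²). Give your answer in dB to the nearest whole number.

39 dB

I/I₀ = 8.8×10^-9/10⁻¹² = 8.8×10^3, and L = 10·log₁₀(I/I₀).
L = 10·(0.9445 + 3) = 39.44 dB.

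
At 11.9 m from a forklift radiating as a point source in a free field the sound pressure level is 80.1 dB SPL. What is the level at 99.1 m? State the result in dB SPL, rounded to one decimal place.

Point-source attenuation: ΔL = 20·log₁₀(r₂/r₁) = 20·log₁₀(99.1/11.9) = 18.411 dB.
L₂ = 80.1 − 20·log₁₀(99.1/11.9) = 80.1 − 18.411 = 61.69 dB SPL.

61.7 dB SPL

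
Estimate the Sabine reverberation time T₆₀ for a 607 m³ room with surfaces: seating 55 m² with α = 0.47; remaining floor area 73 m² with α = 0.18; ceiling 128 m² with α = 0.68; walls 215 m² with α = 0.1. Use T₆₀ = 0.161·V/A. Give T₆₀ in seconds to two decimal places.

A = Σ Sᵢαᵢ = 55·0.47 + 73·0.18 + 128·0.68 + 215·0.1 = 147.53 m².
T₆₀ = 0.161 × 607 / 147.53 = 0.662 s.

0.66 s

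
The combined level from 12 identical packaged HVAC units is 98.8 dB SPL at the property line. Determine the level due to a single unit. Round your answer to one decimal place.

88.0 dB SPL

Dividing the total intensity by 12 lowers the level by 10·log₁₀ 12 = 10.792 dB: L₁ = 98.8 − 10.792.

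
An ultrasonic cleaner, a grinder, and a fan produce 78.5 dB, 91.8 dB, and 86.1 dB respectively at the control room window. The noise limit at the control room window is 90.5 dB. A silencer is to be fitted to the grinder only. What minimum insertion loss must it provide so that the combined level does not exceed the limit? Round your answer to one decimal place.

3.7 dB

Everything except the grinder sums to 10^(78.5/10) + 10^(86.1/10) = 4.782e+08 in linear terms, 86.80 dB.
To meet 90.5 dB overall, the treated grinder may contribute at most 10^(90.5/10) − 4.782e+08 = 6.438e+08, i.e. 88.09 dB.
So the grinder must be reduced from 91.8 to 88.09 dB: IL = 3.71 dB.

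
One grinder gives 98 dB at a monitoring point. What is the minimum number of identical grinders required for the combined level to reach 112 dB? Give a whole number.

The shortfall is 112 − 98 = 14.0 dB, and N units add 10·log₁₀ N, so need 10·log₁₀ N ≥ 14.0.
N ≥ 10^(14.0/10) = 25.119, so N = 26.

26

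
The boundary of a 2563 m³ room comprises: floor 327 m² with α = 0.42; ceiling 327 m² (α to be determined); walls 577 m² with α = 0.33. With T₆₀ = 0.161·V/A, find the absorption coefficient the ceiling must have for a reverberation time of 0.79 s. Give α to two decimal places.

0.60

Required total absorption A = 0.161·2563/0.79 = 522.33 m².
Absorption from the other surfaces = 327·0.42 + 577·0.33 = 327.75 m², so the ceiling must supply 194.58 m² over 327 m².
α = 194.58/327 = 0.595.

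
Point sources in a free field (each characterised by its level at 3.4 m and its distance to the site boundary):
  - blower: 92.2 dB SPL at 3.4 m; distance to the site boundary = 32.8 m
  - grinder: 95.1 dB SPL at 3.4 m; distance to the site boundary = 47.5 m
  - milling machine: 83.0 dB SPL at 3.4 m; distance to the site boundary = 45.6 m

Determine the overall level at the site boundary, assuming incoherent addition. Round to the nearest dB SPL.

Propagate each source to the receiver with L = L_ref − 20·log₁₀(r/r_ref), then add intensities.
blower: 92.2 − 20·log₁₀(32.8/3.4) = 92.2 − 19.69 = 72.51 dB SPL.
grinder: 95.1 − 20·log₁₀(47.5/3.4) = 95.1 − 22.90 = 72.20 dB SPL.
milling machine: 83.0 − 20·log₁₀(45.6/3.4) = 83.0 − 22.55 = 60.45 dB SPL.
Σ 10^(L/10) = 3.552e+07 → L_total = 10·log₁₀(3.552e+07) = 75.50 dB SPL.

76 dB SPL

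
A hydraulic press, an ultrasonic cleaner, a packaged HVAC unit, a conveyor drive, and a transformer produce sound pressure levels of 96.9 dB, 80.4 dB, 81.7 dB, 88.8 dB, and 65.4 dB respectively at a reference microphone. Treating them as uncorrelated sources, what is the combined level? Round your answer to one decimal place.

97.7 dB

For uncorrelated sources the intensities add, so convert each level to linear form, sum, and take 10·log₁₀ of the total.
Σ 10^(L/10) = 10^(96.9/10) + 10^(80.4/10) + 10^(81.7/10) + 10^(88.8/10) + 10^(65.4/10) = 5.917e+09.
L_total = 10·log₁₀(5.917e+09) = 97.72 dB.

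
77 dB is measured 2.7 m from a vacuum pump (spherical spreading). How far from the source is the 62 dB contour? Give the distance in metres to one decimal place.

15.2 m

For a point source L₁ − L₂ = 20·log₁₀(r₂/r₁), so r₂ = r₁·10^((L₁−L₂)/20).
r₂ = 2.7·10^((77−62)/20) = 2.7·10^(15.0/20) = 15.18 m.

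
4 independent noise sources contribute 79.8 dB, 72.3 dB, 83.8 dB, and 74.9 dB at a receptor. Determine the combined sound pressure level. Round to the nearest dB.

Incoherent sources combine by intensity addition: L_total = 10·log₁₀(Σ 10^(L_i/10)).
Σ 10^(L/10) = 10^(79.8/10) + 10^(72.3/10) + 10^(83.8/10) + 10^(74.9/10) = 3.833e+08.
L_total = 10·log₁₀(3.833e+08) = 85.84 dB.

86 dB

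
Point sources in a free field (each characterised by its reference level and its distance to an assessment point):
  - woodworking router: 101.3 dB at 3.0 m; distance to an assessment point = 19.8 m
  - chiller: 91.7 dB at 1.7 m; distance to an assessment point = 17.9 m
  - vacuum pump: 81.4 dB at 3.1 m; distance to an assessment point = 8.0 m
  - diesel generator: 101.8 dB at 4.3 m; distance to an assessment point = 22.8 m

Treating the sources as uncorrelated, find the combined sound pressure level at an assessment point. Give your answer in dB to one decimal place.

89.5 dB

Apply inverse-square spreading to bring every level to the receiver, then sum 10^(L/10).
woodworking router: 101.3 − 20·log₁₀(19.8/3.0) = 101.3 − 16.39 = 84.91 dB.
chiller: 91.7 − 20·log₁₀(17.9/1.7) = 91.7 − 20.45 = 71.25 dB.
vacuum pump: 81.4 − 20·log₁₀(8.0/3.1) = 81.4 − 8.23 = 73.17 dB.
diesel generator: 101.8 − 20·log₁₀(22.8/4.3) = 101.8 − 14.49 = 87.31 dB.
Σ 10^(L/10) = 8.821e+08 → L_total = 10·log₁₀(8.821e+08) = 89.46 dB.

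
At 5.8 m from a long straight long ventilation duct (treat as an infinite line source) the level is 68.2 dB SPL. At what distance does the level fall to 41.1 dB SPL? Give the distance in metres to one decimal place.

The 27.1 dB drop corresponds to a distance ratio of 10^(27.1/10) for a line source.
r₂ = 5.8·10^((68.2−41.1)/10) = 5.8·10^(27.1/10) = 2974.60 m.

2974.6 m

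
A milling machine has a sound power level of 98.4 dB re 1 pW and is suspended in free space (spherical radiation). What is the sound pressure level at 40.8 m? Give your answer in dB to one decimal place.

L_p = L_w − 10·log₁₀(4π·r²) with r = 40.8 m.
4π·r² = 2.092e+04 m², 10·log₁₀ of that is 43.205 dB.
L_p = 98.4 − 43.205 = 55.19 dB.

55.2 dB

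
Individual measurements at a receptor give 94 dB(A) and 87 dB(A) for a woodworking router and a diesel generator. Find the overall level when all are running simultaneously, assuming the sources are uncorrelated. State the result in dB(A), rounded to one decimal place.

94.8 dB(A)

Incoherent sources combine by intensity addition: L_total = 10·log₁₀(Σ 10^(L_i/10)).
Σ 10^(L/10) = 10^(94/10) + 10^(87/10) = 3.013e+09.
L_total = 10·log₁₀(3.013e+09) = 94.79 dB(A).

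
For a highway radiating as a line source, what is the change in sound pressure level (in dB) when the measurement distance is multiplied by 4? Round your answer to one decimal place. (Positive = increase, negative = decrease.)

Line-source spreading: ΔL = −10·log₁₀(r₂/r₁).
ΔL = −10·log₁₀(4) = -6.02 dB.

-6.0 dB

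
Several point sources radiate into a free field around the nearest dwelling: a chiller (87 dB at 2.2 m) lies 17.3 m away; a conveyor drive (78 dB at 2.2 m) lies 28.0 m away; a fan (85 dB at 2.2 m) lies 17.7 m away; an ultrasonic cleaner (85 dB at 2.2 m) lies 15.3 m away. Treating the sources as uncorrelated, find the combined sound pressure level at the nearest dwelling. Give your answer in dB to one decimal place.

First find each source's level at the receiver (point-source: −20·log₁₀(r/r_ref)), then combine on an intensity basis.
chiller: 87 − 20·log₁₀(17.3/2.2) = 87 − 17.91 = 69.09 dB.
conveyor drive: 78 − 20·log₁₀(28.0/2.2) = 78 − 22.09 = 55.91 dB.
fan: 85 − 20·log₁₀(17.7/2.2) = 85 − 18.11 = 66.89 dB.
ultrasonic cleaner: 85 − 20·log₁₀(15.3/2.2) = 85 − 16.85 = 68.15 dB.
Σ 10^(L/10) = 1.992e+07 → L_total = 10·log₁₀(1.992e+07) = 72.99 dB.

73.0 dB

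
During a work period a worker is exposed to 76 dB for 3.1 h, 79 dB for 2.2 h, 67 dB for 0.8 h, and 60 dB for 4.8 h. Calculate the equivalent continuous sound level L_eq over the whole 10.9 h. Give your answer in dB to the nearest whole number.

74 dB

The energy average is taken in the linear domain: L_eq = 10·log₁₀[(Σ tᵢ·10^(Lᵢ/10))/T], T = 10.9 h.
Σ tᵢ·10^(Lᵢ/10) = 3.1·10^(76/10) + 2.2·10^(79/10) + 0.8·10^(67/10) + 4.8·10^(60/10) = 3.070e+08.
L_eq = 10·log₁₀(3.070e+08/10.9) = 74.50 dB.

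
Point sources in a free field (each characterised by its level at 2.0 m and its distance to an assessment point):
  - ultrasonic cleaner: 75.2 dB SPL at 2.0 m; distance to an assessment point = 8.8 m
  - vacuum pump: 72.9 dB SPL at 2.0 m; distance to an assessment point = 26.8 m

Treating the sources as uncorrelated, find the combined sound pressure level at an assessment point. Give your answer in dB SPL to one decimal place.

Propagate each source to the receiver with L = L_ref − 20·log₁₀(r/r_ref), then add intensities.
ultrasonic cleaner: 75.2 − 20·log₁₀(8.8/2.0) = 75.2 − 12.87 = 62.33 dB SPL.
vacuum pump: 72.9 − 20·log₁₀(26.8/2.0) = 72.9 − 22.54 = 50.36 dB SPL.
Σ 10^(L/10) = 1.819e+06 → L_total = 10·log₁₀(1.819e+06) = 62.60 dB SPL.

62.6 dB SPL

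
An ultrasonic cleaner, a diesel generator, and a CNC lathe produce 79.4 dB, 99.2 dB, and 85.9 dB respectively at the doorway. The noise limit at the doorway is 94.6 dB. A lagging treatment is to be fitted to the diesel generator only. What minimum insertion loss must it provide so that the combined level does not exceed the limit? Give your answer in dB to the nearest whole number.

5 dB

Everything except the diesel generator sums to 10^(79.4/10) + 10^(85.9/10) = 4.761e+08 in linear terms, 86.78 dB.
The limit corresponds to 10^(94.6/10) = 2.884e+09; subtracting the fixed part leaves 2.408e+09 for the diesel generator, i.e. 93.82 dB.
Required insertion loss = 99.2 − 93.82 = 5.38 dB.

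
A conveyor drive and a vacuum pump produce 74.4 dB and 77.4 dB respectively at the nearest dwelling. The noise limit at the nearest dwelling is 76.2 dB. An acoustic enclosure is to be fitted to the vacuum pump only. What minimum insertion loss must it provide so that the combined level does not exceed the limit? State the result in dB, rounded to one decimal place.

5.9 dB

Everything except the vacuum pump sums to 10^(74.4/10) = 2.754e+07 in linear terms, 74.40 dB.
The limit corresponds to 10^(76.2/10) = 4.169e+07; subtracting the fixed part leaves 1.414e+07 for the vacuum pump, i.e. 71.51 dB.
Required insertion loss = 77.4 − 71.51 = 5.89 dB.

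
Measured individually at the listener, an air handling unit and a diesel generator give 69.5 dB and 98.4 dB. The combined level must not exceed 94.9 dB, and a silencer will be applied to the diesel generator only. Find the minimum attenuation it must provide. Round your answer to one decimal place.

The untreated sources together contribute 10^(69.5/10) = 8.913e+06, i.e. 69.50 dB.
The limit corresponds to 10^(94.9/10) = 3.090e+09; subtracting the fixed part leaves 3.081e+09 for the diesel generator, i.e. 94.89 dB.
So the diesel generator must be reduced from 98.4 to 94.89 dB: IL = 3.51 dB.

3.5 dB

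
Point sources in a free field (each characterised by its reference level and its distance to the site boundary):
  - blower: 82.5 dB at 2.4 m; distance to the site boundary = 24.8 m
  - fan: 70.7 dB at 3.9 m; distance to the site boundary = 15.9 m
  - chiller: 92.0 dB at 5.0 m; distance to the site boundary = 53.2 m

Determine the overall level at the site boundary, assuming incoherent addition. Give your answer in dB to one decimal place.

72.1 dB

Apply inverse-square spreading to bring every level to the receiver, then sum 10^(L/10).
blower: 82.5 − 20·log₁₀(24.8/2.4) = 82.5 − 20.28 = 62.22 dB.
fan: 70.7 − 20·log₁₀(15.9/3.9) = 70.7 − 12.21 = 58.49 dB.
chiller: 92.0 − 20·log₁₀(53.2/5.0) = 92.0 − 20.54 = 71.46 dB.
Σ 10^(L/10) = 1.637e+07 → L_total = 10·log₁₀(1.637e+07) = 72.14 dB.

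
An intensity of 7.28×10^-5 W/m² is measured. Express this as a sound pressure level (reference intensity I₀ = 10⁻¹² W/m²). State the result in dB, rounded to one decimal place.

78.6 dB

Dividing by I₀ shifts the exponent by 12: I/I₀ = 7.28×10^7.
L = 10·(0.8621 + 7) = 78.62 dB.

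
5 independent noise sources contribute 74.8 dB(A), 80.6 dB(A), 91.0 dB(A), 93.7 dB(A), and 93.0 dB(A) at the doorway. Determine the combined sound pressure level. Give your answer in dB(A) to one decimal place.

Incoherent sources combine by intensity addition: L_total = 10·log₁₀(Σ 10^(L_i/10)).
Σ 10^(L/10) = 10^(74.8/10) + 10^(80.6/10) + 10^(91.0/10) + 10^(93.7/10) + 10^(93.0/10) = 5.743e+09.
L_total = 10·log₁₀(5.743e+09) = 97.59 dB(A).

97.6 dB(A)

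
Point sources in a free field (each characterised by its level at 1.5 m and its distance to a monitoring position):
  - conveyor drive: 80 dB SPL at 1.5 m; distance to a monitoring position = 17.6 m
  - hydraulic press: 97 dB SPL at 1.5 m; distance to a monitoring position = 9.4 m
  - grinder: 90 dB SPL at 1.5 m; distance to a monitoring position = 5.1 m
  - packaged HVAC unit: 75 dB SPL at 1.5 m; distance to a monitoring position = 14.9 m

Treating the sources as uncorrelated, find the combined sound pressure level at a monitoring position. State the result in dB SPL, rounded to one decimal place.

Propagate each source to the receiver with L = L_ref − 20·log₁₀(r/r_ref), then add intensities.
conveyor drive: 80 − 20·log₁₀(17.6/1.5) = 80 − 21.39 = 58.61 dB SPL.
hydraulic press: 97 − 20·log₁₀(9.4/1.5) = 97 − 15.94 = 81.06 dB SPL.
grinder: 90 − 20·log₁₀(5.1/1.5) = 90 − 10.63 = 79.37 dB SPL.
packaged HVAC unit: 75 − 20·log₁₀(14.9/1.5) = 75 − 19.94 = 55.06 dB SPL.
Σ 10^(L/10) = 2.152e+08 → L_total = 10·log₁₀(2.152e+08) = 83.33 dB SPL.

83.3 dB SPL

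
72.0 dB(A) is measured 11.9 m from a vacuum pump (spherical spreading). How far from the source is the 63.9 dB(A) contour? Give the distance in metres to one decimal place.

For a point source L₁ − L₂ = 20·log₁₀(r₂/r₁), so r₂ = r₁·10^((L₁−L₂)/20).
r₂ = 11.9·10^((72.0−63.9)/20) = 11.9·10^(8.1/20) = 30.24 m.

30.2 m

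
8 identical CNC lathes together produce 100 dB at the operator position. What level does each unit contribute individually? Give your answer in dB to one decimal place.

Dividing the total intensity by 8 lowers the level by 10·log₁₀ 8 = 9.031 dB: L₁ = 100 − 9.031.

91.0 dB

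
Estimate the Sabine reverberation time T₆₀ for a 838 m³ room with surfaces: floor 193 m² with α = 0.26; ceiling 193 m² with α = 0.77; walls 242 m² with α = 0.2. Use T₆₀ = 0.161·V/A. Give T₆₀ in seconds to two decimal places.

Summing Sᵢαᵢ: 193·0.26 + 193·0.77 + 242·0.2 = 247.19 m².
T₆₀ = 0.161·V/A = 0.161·838/247.19 = 0.546 s.

0.55 s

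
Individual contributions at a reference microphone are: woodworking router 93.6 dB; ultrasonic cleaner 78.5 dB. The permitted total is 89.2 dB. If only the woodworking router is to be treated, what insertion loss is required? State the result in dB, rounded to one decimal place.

The untreated sources together contribute 10^(78.5/10) = 7.079e+07, i.e. 78.50 dB.
The limit corresponds to 10^(89.2/10) = 8.318e+08; subtracting the fixed part leaves 7.610e+08 for the woodworking router, i.e. 88.81 dB.
So the woodworking router must be reduced from 93.6 to 88.81 dB: IL = 4.79 dB.

4.8 dB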